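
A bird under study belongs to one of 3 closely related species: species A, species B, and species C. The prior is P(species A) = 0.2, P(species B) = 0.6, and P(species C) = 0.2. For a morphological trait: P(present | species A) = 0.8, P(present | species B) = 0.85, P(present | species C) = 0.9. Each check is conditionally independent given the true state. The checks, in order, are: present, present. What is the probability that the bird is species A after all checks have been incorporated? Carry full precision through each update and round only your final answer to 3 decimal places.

0.177

Apply Bayes' rule sequentially, carrying P(species A) forward.
After 'present': normaliser = 0.8·0.2000 + 0.85·0.6000 + 0.9·0.2000; P(species A) ≈ 0.1882, P(species B) ≈ 0.6000, P(species C) ≈ 0.2118
After 'present': normaliser = 0.8·0.1882 + 0.85·0.6000 + 0.9·0.2118; P(species A) ≈ 0.1769, P(species B) ≈ 0.5992, P(species C) ≈ 0.2239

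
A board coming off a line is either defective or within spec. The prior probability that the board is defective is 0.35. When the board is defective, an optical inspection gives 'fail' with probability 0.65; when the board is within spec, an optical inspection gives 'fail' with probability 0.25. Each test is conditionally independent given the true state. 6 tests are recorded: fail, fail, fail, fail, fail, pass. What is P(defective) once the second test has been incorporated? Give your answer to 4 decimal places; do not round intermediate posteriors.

Each posterior becomes the prior for the next update.
After 'fail': P(defective) = 0.65·0.3500 / (0.65·0.3500 + 0.25·0.6500) ≈ 0.5833
After 'fail': P(defective) = 0.65·0.5833 / (0.65·0.5833 + 0.25·0.4167) ≈ 0.7845

0.7845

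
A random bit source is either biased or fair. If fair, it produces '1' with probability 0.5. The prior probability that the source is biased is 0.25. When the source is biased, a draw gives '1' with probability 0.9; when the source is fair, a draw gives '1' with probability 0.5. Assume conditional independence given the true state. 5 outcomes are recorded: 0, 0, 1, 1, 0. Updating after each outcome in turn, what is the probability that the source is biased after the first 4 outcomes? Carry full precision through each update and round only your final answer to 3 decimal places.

0.041

After '0': P(biased) = 0.1·0.2500 / (0.1·0.2500 + 0.5·0.7500) ≈ 0.0625
After '0': P(biased) = 0.1·0.0625 / (0.1·0.0625 + 0.5·0.9375) ≈ 0.0132
After '1': P(biased) = 0.9·0.0132 / (0.9·0.0132 + 0.5·0.9868) ≈ 0.0234
After '1': P(biased) = 0.9·0.0234 / (0.9·0.0234 + 0.5·0.9766) ≈ 0.0414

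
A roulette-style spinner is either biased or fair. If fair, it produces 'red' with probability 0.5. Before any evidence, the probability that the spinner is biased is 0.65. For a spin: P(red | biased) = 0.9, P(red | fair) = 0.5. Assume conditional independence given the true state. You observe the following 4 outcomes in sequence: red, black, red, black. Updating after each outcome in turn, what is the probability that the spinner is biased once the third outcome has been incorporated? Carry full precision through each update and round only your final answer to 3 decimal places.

0.546

After 'red': P(biased) = 0.9·0.6500 / (0.9·0.6500 + 0.5·0.3500) ≈ 0.7697
After 'black': P(biased) = 0.1·0.7697 / (0.1·0.7697 + 0.5·0.2303) ≈ 0.4007
After 'red': P(biased) = 0.9·0.4007 / (0.9·0.4007 + 0.5·0.5993) ≈ 0.5462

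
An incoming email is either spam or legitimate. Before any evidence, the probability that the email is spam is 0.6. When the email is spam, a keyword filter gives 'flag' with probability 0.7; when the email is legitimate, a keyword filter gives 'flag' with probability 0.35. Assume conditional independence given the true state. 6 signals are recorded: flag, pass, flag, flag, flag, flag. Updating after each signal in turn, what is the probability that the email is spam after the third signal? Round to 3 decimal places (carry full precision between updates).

After 'flag': P(spam) = 0.7·0.6000 / (0.7·0.6000 + 0.35·0.4000) ≈ 0.7500
After 'pass': P(spam) = 0.3·0.7500 / (0.3·0.7500 + 0.65·0.2500) ≈ 0.5806
After 'flag': P(spam) = 0.7·0.5806 / (0.7·0.5806 + 0.35·0.4194) ≈ 0.7347

0.735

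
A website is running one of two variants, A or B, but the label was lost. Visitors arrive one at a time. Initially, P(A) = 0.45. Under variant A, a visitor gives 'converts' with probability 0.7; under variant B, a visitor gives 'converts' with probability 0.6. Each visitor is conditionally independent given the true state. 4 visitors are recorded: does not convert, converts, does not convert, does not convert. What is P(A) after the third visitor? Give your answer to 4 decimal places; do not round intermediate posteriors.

After 'does not convert': P(A) = 0.3·0.4500 / (0.3·0.4500 + 0.4·0.5500) ≈ 0.3803
After 'converts': P(A) = 0.7·0.3803 / (0.7·0.3803 + 0.6·0.6197) ≈ 0.4172
After 'does not convert': P(A) = 0.3·0.4172 / (0.3·0.4172 + 0.4·0.5828) ≈ 0.3494

0.3494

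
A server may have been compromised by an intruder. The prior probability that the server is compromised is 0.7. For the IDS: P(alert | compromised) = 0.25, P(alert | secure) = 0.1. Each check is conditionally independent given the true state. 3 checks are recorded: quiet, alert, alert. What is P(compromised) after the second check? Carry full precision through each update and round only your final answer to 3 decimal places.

Apply Bayes' rule sequentially, carrying P(compromised) forward.
After 'quiet': P(compromised) = 0.75·0.7000 / (0.75·0.7000 + 0.9·0.3000) ≈ 0.6604
After 'alert': P(compromised) = 0.25·0.6604 / (0.25·0.6604 + 0.1·0.3396) ≈ 0.8294

0.829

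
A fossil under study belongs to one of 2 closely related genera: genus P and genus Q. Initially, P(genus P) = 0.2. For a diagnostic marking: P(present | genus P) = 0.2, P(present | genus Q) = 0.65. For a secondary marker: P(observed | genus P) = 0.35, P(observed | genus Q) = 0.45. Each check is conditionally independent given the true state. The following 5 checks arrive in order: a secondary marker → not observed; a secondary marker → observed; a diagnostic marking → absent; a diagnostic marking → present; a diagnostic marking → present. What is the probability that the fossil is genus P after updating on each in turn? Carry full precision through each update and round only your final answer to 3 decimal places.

0.047

After a secondary marker='not observed': P(genus P) = 0.65·0.2000 / (0.65·0.2000 + 0.55·0.8000) ≈ 0.2281
After a secondary marker='observed': P(genus P) = 0.35·0.2281 / (0.35·0.2281 + 0.45·0.7719) ≈ 0.1869
After a diagnostic marking='absent': P(genus P) = 0.8·0.1869 / (0.8·0.1869 + 0.35·0.8131) ≈ 0.3444
After a diagnostic marking='present': P(genus P) = 0.2·0.3444 / (0.2·0.3444 + 0.65·0.6556) ≈ 0.1391
After a diagnostic marking='present': P(genus P) = 0.2·0.1391 / (0.2·0.1391 + 0.65·0.8609) ≈ 0.0474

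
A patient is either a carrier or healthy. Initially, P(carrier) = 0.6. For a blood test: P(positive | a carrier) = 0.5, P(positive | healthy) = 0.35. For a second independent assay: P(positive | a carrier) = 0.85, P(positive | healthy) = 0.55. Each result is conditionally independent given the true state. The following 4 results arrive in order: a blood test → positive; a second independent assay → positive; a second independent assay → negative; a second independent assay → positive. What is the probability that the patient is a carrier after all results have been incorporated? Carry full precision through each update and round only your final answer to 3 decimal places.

0.630

Each posterior becomes the prior for the next update.
After a blood test='positive': P(carrier) = 0.5·0.6000 / (0.5·0.6000 + 0.35·0.4000) ≈ 0.6818
After a second independent assay='positive': P(carrier) = 0.85·0.6818 / (0.85·0.6818 + 0.55·0.3182) ≈ 0.7681
After a second independent assay='negative': P(carrier) = 0.15·0.7681 / (0.15·0.7681 + 0.45·0.2319) ≈ 0.5247
After a second independent assay='positive': P(carrier) = 0.85·0.5247 / (0.85·0.5247 + 0.55·0.4753) ≈ 0.6305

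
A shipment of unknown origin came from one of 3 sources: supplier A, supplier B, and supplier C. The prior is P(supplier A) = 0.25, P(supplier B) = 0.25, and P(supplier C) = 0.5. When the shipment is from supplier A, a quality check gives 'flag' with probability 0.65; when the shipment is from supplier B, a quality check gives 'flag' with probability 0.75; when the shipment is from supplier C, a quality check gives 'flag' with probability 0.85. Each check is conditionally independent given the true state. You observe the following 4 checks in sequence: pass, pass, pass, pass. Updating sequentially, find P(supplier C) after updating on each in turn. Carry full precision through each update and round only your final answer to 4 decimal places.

0.0508

Apply Bayes' rule sequentially, carrying P(supplier C) forward.
After 'pass': normaliser = 0.35·0.2500 + 0.25·0.2500 + 0.15·0.5000; P(supplier A) ≈ 0.3889, P(supplier B) ≈ 0.2778, P(supplier C) ≈ 0.3333
After 'pass': normaliser = 0.35·0.3889 + 0.25·0.2778 + 0.15·0.3333; P(supplier A) ≈ 0.5326, P(supplier B) ≈ 0.2717, P(supplier C) ≈ 0.1957
After 'pass': normaliser = 0.35·0.5326 + 0.25·0.2717 + 0.15·0.1957; P(supplier A) ≈ 0.6571, P(supplier B) ≈ 0.2395, P(supplier C) ≈ 0.1034
After 'pass': normaliser = 0.35·0.6571 + 0.25·0.2395 + 0.15·0.1034; P(supplier A) ≈ 0.7531, P(supplier B) ≈ 0.1960, P(supplier C) ≈ 0.0508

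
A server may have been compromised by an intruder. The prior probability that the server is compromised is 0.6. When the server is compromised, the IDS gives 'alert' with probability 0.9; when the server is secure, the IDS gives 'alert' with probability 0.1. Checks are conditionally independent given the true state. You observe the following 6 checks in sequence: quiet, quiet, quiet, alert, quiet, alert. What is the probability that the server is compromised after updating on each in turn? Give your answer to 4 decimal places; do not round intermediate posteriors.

After 'quiet': P(compromised) = 0.1·0.6000 / (0.1·0.6000 + 0.9·0.4000) ≈ 0.1429
After 'quiet': P(compromised) = 0.1·0.1429 / (0.1·0.1429 + 0.9·0.8571) ≈ 0.0182
After 'quiet': P(compromised) = 0.1·0.0182 / (0.1·0.0182 + 0.9·0.9818) ≈ 0.0021
After 'alert': P(compromised) = 0.9·0.0021 / (0.9·0.0021 + 0.1·0.9979) ≈ 0.0182
After 'quiet': P(compromised) = 0.1·0.0182 / (0.1·0.0182 + 0.9·0.9818) ≈ 0.0021
After 'alert': P(compromised) = 0.9·0.0021 / (0.9·0.0021 + 0.1·0.9979) ≈ 0.0182

0.0182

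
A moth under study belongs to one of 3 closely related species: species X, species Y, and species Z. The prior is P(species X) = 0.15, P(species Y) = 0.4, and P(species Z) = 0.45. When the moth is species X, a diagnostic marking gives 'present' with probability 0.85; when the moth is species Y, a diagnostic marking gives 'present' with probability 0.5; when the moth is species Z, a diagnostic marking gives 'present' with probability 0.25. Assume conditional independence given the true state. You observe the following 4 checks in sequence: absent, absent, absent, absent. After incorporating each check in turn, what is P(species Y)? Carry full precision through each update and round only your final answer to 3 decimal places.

0.149

After 'absent': normaliser = 0.15·0.1500 + 0.5·0.4000 + 0.75·0.4500; P(species X) ≈ 0.0402, P(species Y) ≈ 0.3571, P(species Z) ≈ 0.6027
After 'absent': normaliser = 0.15·0.0402 + 0.5·0.3571 + 0.75·0.6027; P(species X) ≈ 0.0095, P(species Y) ≈ 0.2805, P(species Z) ≈ 0.7100
After 'absent': normaliser = 0.15·0.0095 + 0.5·0.2805 + 0.75·0.7100; P(species X) ≈ 0.0021, P(species Y) ≈ 0.2080, P(species Z) ≈ 0.7899
After 'absent': normaliser = 0.15·0.0021 + 0.5·0.2080 + 0.75·0.7899; P(species X) ≈ 0.0005, P(species Y) ≈ 0.1493, P(species Z) ≈ 0.8503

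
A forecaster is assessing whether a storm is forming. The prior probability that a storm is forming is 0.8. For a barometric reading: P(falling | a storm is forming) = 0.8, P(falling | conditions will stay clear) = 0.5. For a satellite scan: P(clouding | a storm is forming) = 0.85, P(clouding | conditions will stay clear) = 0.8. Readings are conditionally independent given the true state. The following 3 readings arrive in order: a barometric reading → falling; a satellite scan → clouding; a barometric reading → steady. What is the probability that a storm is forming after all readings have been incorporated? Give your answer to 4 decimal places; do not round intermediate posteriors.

0.7312

After a barometric reading='falling': P(storm) = 0.8·0.8000 / (0.8·0.8000 + 0.5·0.2000) ≈ 0.8649
After a satellite scan='clouding': P(storm) = 0.85·0.8649 / (0.85·0.8649 + 0.8·0.1351) ≈ 0.8718
After a barometric reading='steady': P(storm) = 0.2·0.8718 / (0.2·0.8718 + 0.5·0.1282) ≈ 0.7312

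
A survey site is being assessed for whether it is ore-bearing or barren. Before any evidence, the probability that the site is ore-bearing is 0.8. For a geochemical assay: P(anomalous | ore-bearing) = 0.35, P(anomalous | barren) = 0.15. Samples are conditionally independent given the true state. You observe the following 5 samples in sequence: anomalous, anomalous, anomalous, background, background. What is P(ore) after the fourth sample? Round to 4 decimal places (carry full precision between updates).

After 'anomalous': P(ore) = 0.35·0.8000 / (0.35·0.8000 + 0.15·0.2000) ≈ 0.9032
After 'anomalous': P(ore) = 0.35·0.9032 / (0.35·0.9032 + 0.15·0.0968) ≈ 0.9561
After 'anomalous': P(ore) = 0.35·0.9561 / (0.35·0.9561 + 0.15·0.0439) ≈ 0.9807
After 'background': P(ore) = 0.65·0.9807 / (0.65·0.9807 + 0.85·0.0193) ≈ 0.9749

0.9749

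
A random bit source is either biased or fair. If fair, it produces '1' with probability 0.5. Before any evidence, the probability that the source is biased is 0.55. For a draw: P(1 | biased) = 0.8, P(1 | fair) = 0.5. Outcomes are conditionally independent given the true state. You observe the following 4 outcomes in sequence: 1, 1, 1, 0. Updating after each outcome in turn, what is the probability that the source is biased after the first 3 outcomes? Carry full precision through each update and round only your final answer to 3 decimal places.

After '1': P(biased) = 0.8·0.5500 / (0.8·0.5500 + 0.5·0.4500) ≈ 0.6617
After '1': P(biased) = 0.8·0.6617 / (0.8·0.6617 + 0.5·0.3383) ≈ 0.7578
After '1': P(biased) = 0.8·0.7578 / (0.8·0.7578 + 0.5·0.2422) ≈ 0.8335

0.834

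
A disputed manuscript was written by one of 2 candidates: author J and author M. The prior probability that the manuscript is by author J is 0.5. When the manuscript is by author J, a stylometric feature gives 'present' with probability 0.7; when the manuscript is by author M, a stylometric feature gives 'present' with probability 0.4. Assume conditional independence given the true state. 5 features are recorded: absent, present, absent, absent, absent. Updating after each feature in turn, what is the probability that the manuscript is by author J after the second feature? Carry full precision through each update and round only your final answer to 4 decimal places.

After 'absent': P(author J) = 0.3·0.5000 / (0.3·0.5000 + 0.6·0.5000) ≈ 0.3333
After 'present': P(author J) = 0.7·0.3333 / (0.7·0.3333 + 0.4·0.6667) ≈ 0.4667

0.4667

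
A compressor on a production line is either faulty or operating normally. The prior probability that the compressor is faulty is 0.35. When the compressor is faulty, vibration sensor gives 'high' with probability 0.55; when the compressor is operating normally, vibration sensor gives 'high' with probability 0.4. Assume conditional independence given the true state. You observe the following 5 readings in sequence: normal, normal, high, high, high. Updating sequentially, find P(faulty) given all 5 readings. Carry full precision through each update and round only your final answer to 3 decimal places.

0.441

After 'normal': P(faulty) = 0.45·0.3500 / (0.45·0.3500 + 0.6·0.6500) ≈ 0.2877
After 'normal': P(faulty) = 0.45·0.2877 / (0.45·0.2877 + 0.6·0.7123) ≈ 0.2325
After 'high': P(faulty) = 0.55·0.2325 / (0.55·0.2325 + 0.4·0.7675) ≈ 0.2940
After 'high': P(faulty) = 0.55·0.2940 / (0.55·0.2940 + 0.4·0.7060) ≈ 0.3641
After 'high': P(faulty) = 0.55·0.3641 / (0.55·0.3641 + 0.4·0.6359) ≈ 0.4405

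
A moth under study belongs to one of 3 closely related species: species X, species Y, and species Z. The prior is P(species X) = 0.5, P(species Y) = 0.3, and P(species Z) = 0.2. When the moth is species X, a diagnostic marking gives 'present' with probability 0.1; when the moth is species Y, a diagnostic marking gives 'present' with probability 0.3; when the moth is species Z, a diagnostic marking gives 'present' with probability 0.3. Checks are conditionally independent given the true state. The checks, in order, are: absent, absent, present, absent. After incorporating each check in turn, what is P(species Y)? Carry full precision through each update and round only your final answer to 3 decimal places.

0.351

After 'absent': normaliser = 0.9·0.5000 + 0.7·0.3000 + 0.7·0.2000; P(species X) ≈ 0.5625, P(species Y) ≈ 0.2625, P(species Z) ≈ 0.1750
After 'absent': normaliser = 0.9·0.5625 + 0.7·0.2625 + 0.7·0.1750; P(species X) ≈ 0.6231, P(species Y) ≈ 0.2262, P(species Z) ≈ 0.1508
After 'present': normaliser = 0.1·0.6231 + 0.3·0.2262 + 0.3·0.1508; P(species X) ≈ 0.3553, P(species Y) ≈ 0.3868, P(species Z) ≈ 0.2579
After 'absent': normaliser = 0.9·0.3553 + 0.7·0.3868 + 0.7·0.2579; P(species X) ≈ 0.4147, P(species Y) ≈ 0.3512, P(species Z) ≈ 0.2341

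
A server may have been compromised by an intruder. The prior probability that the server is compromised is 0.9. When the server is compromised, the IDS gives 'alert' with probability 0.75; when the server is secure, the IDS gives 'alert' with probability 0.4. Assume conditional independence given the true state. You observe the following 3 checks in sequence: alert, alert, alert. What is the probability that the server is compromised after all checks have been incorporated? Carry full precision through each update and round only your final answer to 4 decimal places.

After 'alert': P(compromised) = 0.75·0.9000 / (0.75·0.9000 + 0.4·0.1000) ≈ 0.9441
After 'alert': P(compromised) = 0.75·0.9441 / (0.75·0.9441 + 0.4·0.0559) ≈ 0.9694
After 'alert': P(compromised) = 0.75·0.9694 / (0.75·0.9694 + 0.4·0.0306) ≈ 0.9834

0.9834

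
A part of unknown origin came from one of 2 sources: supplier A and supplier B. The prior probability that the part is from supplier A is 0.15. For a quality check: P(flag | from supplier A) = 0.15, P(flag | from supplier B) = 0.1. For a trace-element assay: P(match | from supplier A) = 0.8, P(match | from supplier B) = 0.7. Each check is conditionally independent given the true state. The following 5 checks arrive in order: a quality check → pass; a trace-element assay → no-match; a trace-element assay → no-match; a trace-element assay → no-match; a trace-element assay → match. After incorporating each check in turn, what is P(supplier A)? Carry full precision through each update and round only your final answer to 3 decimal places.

0.053

After a quality check='pass': P(supplier A) = 0.85·0.1500 / (0.85·0.1500 + 0.9·0.8500) ≈ 0.1429
After a trace-element assay='no-match': P(supplier A) = 0.2·0.1429 / (0.2·0.1429 + 0.3·0.8571) ≈ 0.1000
After a trace-element assay='no-match': P(supplier A) = 0.2·0.1000 / (0.2·0.1000 + 0.3·0.9000) ≈ 0.0690
After a trace-element assay='no-match': P(supplier A) = 0.2·0.0690 / (0.2·0.0690 + 0.3·0.9310) ≈ 0.0471
After a trace-element assay='match': P(supplier A) = 0.8·0.0471 / (0.8·0.0471 + 0.7·0.9529) ≈ 0.0534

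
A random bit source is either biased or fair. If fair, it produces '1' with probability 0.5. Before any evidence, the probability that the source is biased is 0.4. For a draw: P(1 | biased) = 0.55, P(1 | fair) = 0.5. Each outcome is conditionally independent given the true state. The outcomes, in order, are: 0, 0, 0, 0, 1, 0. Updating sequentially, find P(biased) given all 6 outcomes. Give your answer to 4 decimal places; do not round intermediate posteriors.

After '0': P(biased) = 0.45·0.4000 / (0.45·0.4000 + 0.5·0.6000) ≈ 0.3750
After '0': P(biased) = 0.45·0.3750 / (0.45·0.3750 + 0.5·0.6250) ≈ 0.3506
After '0': P(biased) = 0.45·0.3506 / (0.45·0.3506 + 0.5·0.6494) ≈ 0.3271
After '0': P(biased) = 0.45·0.3271 / (0.45·0.3271 + 0.5·0.6729) ≈ 0.3043
After '1': P(biased) = 0.55·0.3043 / (0.55·0.3043 + 0.5·0.6957) ≈ 0.3248
After '0': P(biased) = 0.45·0.3248 / (0.45·0.3248 + 0.5·0.6752) ≈ 0.3022

0.3022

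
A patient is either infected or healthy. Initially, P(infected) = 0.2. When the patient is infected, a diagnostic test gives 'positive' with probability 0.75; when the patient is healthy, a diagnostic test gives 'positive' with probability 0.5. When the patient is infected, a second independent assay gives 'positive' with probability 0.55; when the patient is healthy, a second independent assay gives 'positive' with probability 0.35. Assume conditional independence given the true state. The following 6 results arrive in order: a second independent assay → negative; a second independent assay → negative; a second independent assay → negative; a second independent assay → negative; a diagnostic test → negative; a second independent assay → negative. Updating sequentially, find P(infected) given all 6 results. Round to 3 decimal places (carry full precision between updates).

0.019

Each posterior becomes the prior for the next update.
After a second independent assay='negative': P(infected) = 0.45·0.2000 / (0.45·0.2000 + 0.65·0.8000) ≈ 0.1475
After a second independent assay='negative': P(infected) = 0.45·0.1475 / (0.45·0.1475 + 0.65·0.8525) ≈ 0.1070
After a second independent assay='negative': P(infected) = 0.45·0.1070 / (0.45·0.1070 + 0.65·0.8930) ≈ 0.0766
After a second independent assay='negative': P(infected) = 0.45·0.0766 / (0.45·0.0766 + 0.65·0.9234) ≈ 0.0543
After a diagnostic test='negative': P(infected) = 0.25·0.0543 / (0.25·0.0543 + 0.5·0.9457) ≈ 0.0279
After a second independent assay='negative': P(infected) = 0.45·0.0279 / (0.45·0.0279 + 0.65·0.9721) ≈ 0.0195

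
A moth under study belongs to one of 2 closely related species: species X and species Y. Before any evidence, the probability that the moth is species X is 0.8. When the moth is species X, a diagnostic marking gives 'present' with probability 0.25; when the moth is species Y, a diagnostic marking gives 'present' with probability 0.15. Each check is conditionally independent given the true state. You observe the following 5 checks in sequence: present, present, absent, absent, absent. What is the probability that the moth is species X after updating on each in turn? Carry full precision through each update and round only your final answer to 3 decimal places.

After 'present': P(species X) = 0.25·0.8000 / (0.25·0.8000 + 0.15·0.2000) ≈ 0.8696
After 'present': P(species X) = 0.25·0.8696 / (0.25·0.8696 + 0.15·0.1304) ≈ 0.9174
After 'absent': P(species X) = 0.75·0.9174 / (0.75·0.9174 + 0.85·0.0826) ≈ 0.9074
After 'absent': P(species X) = 0.75·0.9074 / (0.75·0.9074 + 0.85·0.0926) ≈ 0.8964
After 'absent': P(species X) = 0.75·0.8964 / (0.75·0.8964 + 0.85·0.1036) ≈ 0.8842

0.884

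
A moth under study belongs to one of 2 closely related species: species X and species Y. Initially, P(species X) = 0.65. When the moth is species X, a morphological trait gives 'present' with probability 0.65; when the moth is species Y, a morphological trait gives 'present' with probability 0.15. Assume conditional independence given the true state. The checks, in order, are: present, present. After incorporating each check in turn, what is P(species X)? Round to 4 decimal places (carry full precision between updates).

0.9721

After 'present': P(species X) = 0.65·0.6500 / (0.65·0.6500 + 0.15·0.3500) ≈ 0.8895
After 'present': P(species X) = 0.65·0.8895 / (0.65·0.8895 + 0.15·0.1105) ≈ 0.9721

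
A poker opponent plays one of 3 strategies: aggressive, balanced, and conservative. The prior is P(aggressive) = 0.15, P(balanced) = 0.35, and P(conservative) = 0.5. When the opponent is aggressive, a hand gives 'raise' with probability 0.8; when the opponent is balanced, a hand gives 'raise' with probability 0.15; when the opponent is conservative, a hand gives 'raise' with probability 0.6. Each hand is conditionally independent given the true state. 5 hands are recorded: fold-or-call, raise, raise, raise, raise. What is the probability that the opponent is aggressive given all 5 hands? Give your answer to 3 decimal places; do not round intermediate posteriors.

After 'fold-or-call': normaliser = 0.2·0.1500 + 0.85·0.3500 + 0.4·0.5000; P(aggressive) ≈ 0.0569, P(balanced) ≈ 0.5640, P(conservative) ≈ 0.3791
After 'raise': normaliser = 0.8·0.0569 + 0.15·0.5640 + 0.6·0.3791; P(aggressive) ≈ 0.1272, P(balanced) ≈ 0.2366, P(conservative) ≈ 0.6362
After 'raise': normaliser = 0.8·0.1272 + 0.15·0.2366 + 0.6·0.6362; P(aggressive) ≈ 0.1961, P(balanced) ≈ 0.0684, P(conservative) ≈ 0.7355
After 'raise': normaliser = 0.8·0.1961 + 0.15·0.0684 + 0.6·0.7355; P(aggressive) ≈ 0.2579, P(balanced) ≈ 0.0169, P(conservative) ≈ 0.7253
After 'raise': normaliser = 0.8·0.2579 + 0.15·0.0169 + 0.6·0.7253; P(aggressive) ≈ 0.3203, P(balanced) ≈ 0.0039, P(conservative) ≈ 0.6757

0.320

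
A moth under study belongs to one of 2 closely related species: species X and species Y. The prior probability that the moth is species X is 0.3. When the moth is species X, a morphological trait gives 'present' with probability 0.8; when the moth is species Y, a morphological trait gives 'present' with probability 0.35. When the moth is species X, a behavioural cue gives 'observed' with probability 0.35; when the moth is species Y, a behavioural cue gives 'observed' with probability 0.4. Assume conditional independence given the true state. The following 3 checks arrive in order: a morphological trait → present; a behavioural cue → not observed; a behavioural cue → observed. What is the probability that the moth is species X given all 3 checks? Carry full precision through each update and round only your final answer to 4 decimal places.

0.4815

After a morphological trait='present': P(species X) = 0.8·0.3000 / (0.8·0.3000 + 0.35·0.7000) ≈ 0.4948
After a behavioural cue='not observed': P(species X) = 0.65·0.4948 / (0.65·0.4948 + 0.6·0.5052) ≈ 0.5149
After a behavioural cue='observed': P(species X) = 0.35·0.5149 / (0.35·0.5149 + 0.4·0.4851) ≈ 0.4815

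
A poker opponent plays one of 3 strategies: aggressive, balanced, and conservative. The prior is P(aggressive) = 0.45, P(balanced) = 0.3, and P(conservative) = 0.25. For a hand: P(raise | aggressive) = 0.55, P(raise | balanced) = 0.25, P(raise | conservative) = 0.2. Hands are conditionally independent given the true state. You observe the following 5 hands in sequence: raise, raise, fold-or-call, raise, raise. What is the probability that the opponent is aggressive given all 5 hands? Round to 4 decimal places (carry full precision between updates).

0.9392

Each posterior becomes the prior for the next update.
After 'raise': normaliser = 0.55·0.4500 + 0.25·0.3000 + 0.2·0.2500; P(aggressive) ≈ 0.6644, P(balanced) ≈ 0.2013, P(conservative) ≈ 0.1342
After 'raise': normaliser = 0.55·0.6644 + 0.25·0.2013 + 0.2·0.1342; P(aggressive) ≈ 0.8256, P(balanced) ≈ 0.1137, P(conservative) ≈ 0.0607
After 'fold-or-call': normaliser = 0.45·0.8256 + 0.75·0.1137 + 0.8·0.0607; P(aggressive) ≈ 0.7352, P(balanced) ≈ 0.1688, P(conservative) ≈ 0.0960
After 'raise': normaliser = 0.55·0.7352 + 0.25·0.1688 + 0.2·0.0960; P(aggressive) ≈ 0.8682, P(balanced) ≈ 0.0906, P(conservative) ≈ 0.0412
After 'raise': normaliser = 0.55·0.8682 + 0.25·0.0906 + 0.2·0.0412; P(aggressive) ≈ 0.9392, P(balanced) ≈ 0.0445, P(conservative) ≈ 0.0162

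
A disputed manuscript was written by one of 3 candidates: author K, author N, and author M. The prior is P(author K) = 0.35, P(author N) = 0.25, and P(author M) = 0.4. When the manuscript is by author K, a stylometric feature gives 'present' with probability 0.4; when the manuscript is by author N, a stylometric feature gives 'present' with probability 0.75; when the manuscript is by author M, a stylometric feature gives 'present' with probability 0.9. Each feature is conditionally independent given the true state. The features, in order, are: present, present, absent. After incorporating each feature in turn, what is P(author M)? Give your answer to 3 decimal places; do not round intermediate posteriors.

0.320

Apply Bayes' rule sequentially, carrying P(author M) forward.
After 'present': normaliser = 0.4·0.3500 + 0.75·0.2500 + 0.9·0.4000; P(author K) ≈ 0.2036, P(author N) ≈ 0.2727, P(author M) ≈ 0.5236
After 'present': normaliser = 0.4·0.2036 + 0.75·0.2727 + 0.9·0.5236; P(author K) ≈ 0.1076, P(author N) ≈ 0.2701, P(author M) ≈ 0.6223
After 'absent': normaliser = 0.6·0.1076 + 0.25·0.2701 + 0.1·0.6223; P(author K) ≈ 0.3322, P(author N) ≈ 0.3475, P(author M) ≈ 0.3203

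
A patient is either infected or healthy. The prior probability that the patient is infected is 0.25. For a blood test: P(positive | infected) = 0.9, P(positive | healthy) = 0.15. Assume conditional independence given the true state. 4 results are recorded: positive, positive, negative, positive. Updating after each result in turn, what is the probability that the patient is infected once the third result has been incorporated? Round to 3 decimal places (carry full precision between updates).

Apply Bayes' rule sequentially, carrying P(infected) forward.
After 'positive': P(infected) = 0.9·0.2500 / (0.9·0.2500 + 0.15·0.7500) ≈ 0.6667
After 'positive': P(infected) = 0.9·0.6667 / (0.9·0.6667 + 0.15·0.3333) ≈ 0.9231
After 'negative': P(infected) = 0.1·0.9231 / (0.1·0.9231 + 0.85·0.0769) ≈ 0.5854

0.585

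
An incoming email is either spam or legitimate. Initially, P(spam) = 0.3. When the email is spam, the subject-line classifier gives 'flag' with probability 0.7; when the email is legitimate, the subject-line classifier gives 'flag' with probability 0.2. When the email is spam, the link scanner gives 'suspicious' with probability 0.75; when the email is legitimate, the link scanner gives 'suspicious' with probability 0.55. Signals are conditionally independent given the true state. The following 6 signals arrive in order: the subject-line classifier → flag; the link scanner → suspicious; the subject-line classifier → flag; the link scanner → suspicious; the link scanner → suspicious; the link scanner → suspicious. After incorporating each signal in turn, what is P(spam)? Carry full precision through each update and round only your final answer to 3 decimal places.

0.948

After the subject-line classifier='flag': P(spam) = 0.7·0.3000 / (0.7·0.3000 + 0.2·0.7000) ≈ 0.6000
After the link scanner='suspicious': P(spam) = 0.75·0.6000 / (0.75·0.6000 + 0.55·0.4000) ≈ 0.6716
After the subject-line classifier='flag': P(spam) = 0.7·0.6716 / (0.7·0.6716 + 0.2·0.3284) ≈ 0.8774
After the link scanner='suspicious': P(spam) = 0.75·0.8774 / (0.75·0.8774 + 0.55·0.1226) ≈ 0.9071
After the link scanner='suspicious': P(spam) = 0.75·0.9071 / (0.75·0.9071 + 0.55·0.0929) ≈ 0.9301
After the link scanner='suspicious': P(spam) = 0.75·0.9301 / (0.75·0.9301 + 0.55·0.0699) ≈ 0.9478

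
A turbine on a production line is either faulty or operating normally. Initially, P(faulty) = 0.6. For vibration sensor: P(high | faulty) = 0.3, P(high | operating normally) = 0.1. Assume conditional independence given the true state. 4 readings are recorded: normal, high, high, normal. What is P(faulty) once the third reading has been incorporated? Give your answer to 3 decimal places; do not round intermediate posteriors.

After 'normal': P(faulty) = 0.7·0.6000 / (0.7·0.6000 + 0.9·0.4000) ≈ 0.5385
After 'high': P(faulty) = 0.3·0.5385 / (0.3·0.5385 + 0.1·0.4615) ≈ 0.7778
After 'high': P(faulty) = 0.3·0.7778 / (0.3·0.7778 + 0.1·0.2222) ≈ 0.9130

0.913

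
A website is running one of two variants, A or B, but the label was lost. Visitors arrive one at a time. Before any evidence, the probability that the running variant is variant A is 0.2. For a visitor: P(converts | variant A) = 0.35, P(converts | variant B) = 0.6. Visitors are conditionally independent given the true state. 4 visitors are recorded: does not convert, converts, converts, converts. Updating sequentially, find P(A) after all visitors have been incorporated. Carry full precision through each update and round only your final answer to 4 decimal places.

0.0746

After 'does not convert': P(A) = 0.65·0.2000 / (0.65·0.2000 + 0.4·0.8000) ≈ 0.2889
After 'converts': P(A) = 0.35·0.2889 / (0.35·0.2889 + 0.6·0.7111) ≈ 0.1916
After 'converts': P(A) = 0.35·0.1916 / (0.35·0.1916 + 0.6·0.8084) ≈ 0.1214
After 'converts': P(A) = 0.35·0.1214 / (0.35·0.1214 + 0.6·0.8786) ≈ 0.0746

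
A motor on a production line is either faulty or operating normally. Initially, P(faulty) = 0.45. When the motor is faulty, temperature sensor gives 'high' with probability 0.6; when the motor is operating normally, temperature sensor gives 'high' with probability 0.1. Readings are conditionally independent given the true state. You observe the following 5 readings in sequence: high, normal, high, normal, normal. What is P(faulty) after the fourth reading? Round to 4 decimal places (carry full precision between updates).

After 'high': P(faulty) = 0.6·0.4500 / (0.6·0.4500 + 0.1·0.5500) ≈ 0.8308
After 'normal': P(faulty) = 0.4·0.8308 / (0.4·0.8308 + 0.9·0.1692) ≈ 0.6857
After 'high': P(faulty) = 0.6·0.6857 / (0.6·0.6857 + 0.1·0.3143) ≈ 0.9290
After 'normal': P(faulty) = 0.4·0.9290 / (0.4·0.9290 + 0.9·0.0710) ≈ 0.8533

0.8533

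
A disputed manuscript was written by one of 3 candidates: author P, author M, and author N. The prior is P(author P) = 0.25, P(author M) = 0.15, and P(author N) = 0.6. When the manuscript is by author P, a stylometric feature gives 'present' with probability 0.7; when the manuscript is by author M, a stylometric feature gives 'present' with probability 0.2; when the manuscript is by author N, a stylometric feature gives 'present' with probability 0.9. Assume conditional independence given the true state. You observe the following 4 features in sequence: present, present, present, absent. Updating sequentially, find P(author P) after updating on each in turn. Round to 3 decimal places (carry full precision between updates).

Each posterior becomes the prior for the next update.
After 'present': normaliser = 0.7·0.2500 + 0.2·0.1500 + 0.9·0.6000; P(author P) ≈ 0.2349, P(author M) ≈ 0.0403, P(author N) ≈ 0.7248
After 'present': normaliser = 0.7·0.2349 + 0.2·0.0403 + 0.9·0.7248; P(author P) ≈ 0.1993, P(author M) ≈ 0.0098, P(author N) ≈ 0.7909
After 'present': normaliser = 0.7·0.1993 + 0.2·0.0098 + 0.9·0.7909; P(author P) ≈ 0.1635, P(author M) ≈ 0.0023, P(author N) ≈ 0.8342
After 'absent': normaliser = 0.3·0.1635 + 0.8·0.0023 + 0.1·0.8342; P(author P) ≈ 0.3653, P(author M) ≈ 0.0136, P(author N) ≈ 0.6211

0.365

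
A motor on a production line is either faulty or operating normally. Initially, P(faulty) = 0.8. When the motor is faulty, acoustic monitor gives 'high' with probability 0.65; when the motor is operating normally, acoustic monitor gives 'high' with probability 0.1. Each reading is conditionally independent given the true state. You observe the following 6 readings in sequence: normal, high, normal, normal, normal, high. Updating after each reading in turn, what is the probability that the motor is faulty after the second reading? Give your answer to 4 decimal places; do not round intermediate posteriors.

After 'normal': P(faulty) = 0.35·0.8000 / (0.35·0.8000 + 0.9·0.2000) ≈ 0.6087
After 'high': P(faulty) = 0.65·0.6087 / (0.65·0.6087 + 0.1·0.3913) ≈ 0.9100

0.9100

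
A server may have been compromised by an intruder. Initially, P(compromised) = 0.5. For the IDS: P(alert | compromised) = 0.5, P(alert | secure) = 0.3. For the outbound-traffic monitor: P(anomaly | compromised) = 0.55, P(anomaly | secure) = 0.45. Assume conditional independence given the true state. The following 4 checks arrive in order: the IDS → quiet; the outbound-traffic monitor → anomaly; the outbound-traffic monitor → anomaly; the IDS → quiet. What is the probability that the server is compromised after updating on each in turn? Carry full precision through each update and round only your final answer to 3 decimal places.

After the IDS='quiet': P(compromised) = 0.5·0.5000 / (0.5·0.5000 + 0.7·0.5000) ≈ 0.4167
After the outbound-traffic monitor='anomaly': P(compromised) = 0.55·0.4167 / (0.55·0.4167 + 0.45·0.5833) ≈ 0.4661
After the outbound-traffic monitor='anomaly': P(compromised) = 0.55·0.4661 / (0.55·0.4661 + 0.45·0.5339) ≈ 0.5162
After the IDS='quiet': P(compromised) = 0.5·0.5162 / (0.5·0.5162 + 0.7·0.4838) ≈ 0.4325

0.433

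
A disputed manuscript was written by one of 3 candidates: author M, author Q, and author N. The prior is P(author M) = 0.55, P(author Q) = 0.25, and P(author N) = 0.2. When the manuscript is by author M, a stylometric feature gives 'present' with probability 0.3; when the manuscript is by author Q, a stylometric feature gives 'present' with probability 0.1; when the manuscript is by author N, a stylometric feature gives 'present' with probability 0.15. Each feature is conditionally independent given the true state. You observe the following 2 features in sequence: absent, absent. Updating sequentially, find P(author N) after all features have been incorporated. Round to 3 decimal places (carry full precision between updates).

0.234

After 'absent': normaliser = 0.7·0.5500 + 0.9·0.2500 + 0.85·0.2000; P(author M) ≈ 0.4936, P(author Q) ≈ 0.2885, P(author N) ≈ 0.2179
After 'absent': normaliser = 0.7·0.4936 + 0.9·0.2885 + 0.85·0.2179; P(author M) ≈ 0.4371, P(author Q) ≈ 0.3285, P(author N) ≈ 0.2344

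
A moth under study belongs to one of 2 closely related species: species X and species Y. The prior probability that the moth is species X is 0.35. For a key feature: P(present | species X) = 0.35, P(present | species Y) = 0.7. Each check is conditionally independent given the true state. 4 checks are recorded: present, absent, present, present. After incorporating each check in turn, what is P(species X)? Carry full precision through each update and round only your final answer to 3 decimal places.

0.127

Apply Bayes' rule sequentially, carrying P(species X) forward.
After 'present': P(species X) = 0.35·0.3500 / (0.35·0.3500 + 0.7·0.6500) ≈ 0.2121
After 'absent': P(species X) = 0.65·0.2121 / (0.65·0.2121 + 0.3·0.7879) ≈ 0.3684
After 'present': P(species X) = 0.35·0.3684 / (0.35·0.3684 + 0.7·0.6316) ≈ 0.2258
After 'present': P(species X) = 0.35·0.2258 / (0.35·0.2258 + 0.7·0.7742) ≈ 0.1273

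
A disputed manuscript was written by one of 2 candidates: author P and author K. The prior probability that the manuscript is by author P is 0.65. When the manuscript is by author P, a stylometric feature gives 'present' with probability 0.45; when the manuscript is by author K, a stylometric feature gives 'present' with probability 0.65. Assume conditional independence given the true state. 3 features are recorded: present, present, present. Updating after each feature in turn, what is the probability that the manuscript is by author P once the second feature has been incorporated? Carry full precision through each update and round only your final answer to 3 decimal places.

After 'present': P(author P) = 0.45·0.6500 / (0.45·0.6500 + 0.65·0.3500) ≈ 0.5625
After 'present': P(author P) = 0.45·0.5625 / (0.45·0.5625 + 0.65·0.4375) ≈ 0.4709

0.471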